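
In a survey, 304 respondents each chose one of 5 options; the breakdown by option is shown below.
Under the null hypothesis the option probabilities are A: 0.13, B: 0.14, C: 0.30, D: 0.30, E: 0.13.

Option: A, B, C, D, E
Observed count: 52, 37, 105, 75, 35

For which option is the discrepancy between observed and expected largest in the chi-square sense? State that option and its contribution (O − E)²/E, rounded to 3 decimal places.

A, 3.941

Expected counts E_i = n·p_i: 304×0.13 = 39.52, 304×0.14 = 42.56, 304×0.30 = 91.2, 304×0.30 = 91.2, 304×0.13 = 39.52.
χ² = (52−39.52)²/39.52 + (37−42.56)²/42.56 + (105−91.2)²/91.2 + (75−91.2)²/91.2 + (35−39.52)²/39.52
   = 3.9411 + 0.7264 + 2.0882 + 2.8776 + 0.5170
The largest term is for A: 3.941.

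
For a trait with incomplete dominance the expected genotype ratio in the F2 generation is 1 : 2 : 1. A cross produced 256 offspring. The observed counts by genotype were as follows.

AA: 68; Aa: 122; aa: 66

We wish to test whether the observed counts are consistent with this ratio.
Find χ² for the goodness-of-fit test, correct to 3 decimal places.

Ratio total = 4. Expected counts: 256×1/4 = 64, 256×2/4 = 128, 256×1/4 = 64.
cat         O        E   (O−E)²/E
AA         68       64     0.2500
Aa        122      128     0.2813
aa         66       64     0.0625
Sum = 0.594

0.594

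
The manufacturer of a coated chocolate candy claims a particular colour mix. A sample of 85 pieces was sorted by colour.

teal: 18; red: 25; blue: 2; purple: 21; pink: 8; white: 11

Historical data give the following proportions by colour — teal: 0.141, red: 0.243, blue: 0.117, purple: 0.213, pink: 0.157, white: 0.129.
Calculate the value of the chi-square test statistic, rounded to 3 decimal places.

Expected counts E_i = n·p_i: 85×0.141 = 11.985, 85×0.243 = 20.655, 85×0.117 = 9.945, 85×0.213 = 18.105, 85×0.157 = 13.345, 85×0.129 = 10.965.
teal: (18 − 11.985)²/11.985 = 36.180225/11.985 = 3.0188
red: (25 − 20.655)²/20.655 = 18.879025/20.655 = 0.9140
blue: (2 − 9.945)²/9.945 = 63.123025/9.945 = 6.3472
purple: (21 − 18.105)²/18.105 = 8.381025/18.105 = 0.4629
pink: (8 − 13.345)²/13.345 = 28.569025/13.345 = 2.1408
white: (11 − 10.965)²/10.965 = 0.001225/10.965 = 0.0001
Sum = 12.884

12.884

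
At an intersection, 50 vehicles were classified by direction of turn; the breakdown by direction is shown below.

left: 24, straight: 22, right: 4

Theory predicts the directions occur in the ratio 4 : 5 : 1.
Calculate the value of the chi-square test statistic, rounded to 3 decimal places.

Ratio total = 10. Expected counts: 50×4/10 = 20, 50×5/10 = 25, 50×1/10 = 5.
χ² = (24−20)²/20 + (22−25)²/25 + (4−5)²/5
   = 0.8000 + 0.3600 + 0.2000
Sum = 1.360

1.360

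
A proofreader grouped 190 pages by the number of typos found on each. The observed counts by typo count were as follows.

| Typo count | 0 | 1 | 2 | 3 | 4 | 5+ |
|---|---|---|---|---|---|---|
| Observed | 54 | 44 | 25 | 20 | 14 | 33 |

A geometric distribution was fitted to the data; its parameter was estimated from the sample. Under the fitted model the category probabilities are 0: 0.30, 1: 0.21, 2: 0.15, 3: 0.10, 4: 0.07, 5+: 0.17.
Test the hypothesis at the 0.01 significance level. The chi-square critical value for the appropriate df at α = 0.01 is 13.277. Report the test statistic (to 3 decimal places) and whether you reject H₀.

1.114; do not reject

Expected counts E_i = n·p_i: 190×0.30 = 57, 190×0.21 = 39.9, 190×0.15 = 28.5, 190×0.10 = 19, 190×0.07 = 13.3, 190×0.17 = 32.3.
χ² = (54−57)²/57 + (44−39.9)²/39.9 + (25−28.5)²/28.5 + (20−19)²/19 + (14−13.3)²/13.3 + (33−32.3)²/32.3
   = 0.1579 + 0.4213 + 0.4298 + 0.0526 + 0.0368 + 0.0152
Sum = 1.114
df = 4. Since 1.114 < 13.277, we do not reject H₀.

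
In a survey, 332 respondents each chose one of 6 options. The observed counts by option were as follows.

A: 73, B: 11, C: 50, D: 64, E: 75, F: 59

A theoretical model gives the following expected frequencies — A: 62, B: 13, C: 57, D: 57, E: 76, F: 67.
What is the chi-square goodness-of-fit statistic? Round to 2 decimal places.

4.95

cat         O        E   (O−E)²/E
A          73       62      1.952
B          11       13      0.308
C          50       57      0.860
D          64       57      0.860
E          75       76      0.013
F          59       67      0.955
Sum = 4.95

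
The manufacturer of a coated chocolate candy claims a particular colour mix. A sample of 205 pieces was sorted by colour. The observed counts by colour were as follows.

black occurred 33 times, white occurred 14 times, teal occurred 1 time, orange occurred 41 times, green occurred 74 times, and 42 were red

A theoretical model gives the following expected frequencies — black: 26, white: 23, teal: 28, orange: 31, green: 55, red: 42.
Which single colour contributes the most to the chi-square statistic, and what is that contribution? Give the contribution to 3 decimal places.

black: (33 − 26)²/26 = 49/26 = 1.8846
white: (14 − 23)²/23 = 81/23 = 3.5217
teal: (1 − 28)²/28 = 729/28 = 26.0357
orange: (41 − 31)²/31 = 100/31 = 3.2258
green: (74 − 55)²/55 = 361/55 = 6.5636
red: (42 − 42)²/42 = 0/42 = 0.0000
The largest term is for teal: 26.036.

teal, 26.036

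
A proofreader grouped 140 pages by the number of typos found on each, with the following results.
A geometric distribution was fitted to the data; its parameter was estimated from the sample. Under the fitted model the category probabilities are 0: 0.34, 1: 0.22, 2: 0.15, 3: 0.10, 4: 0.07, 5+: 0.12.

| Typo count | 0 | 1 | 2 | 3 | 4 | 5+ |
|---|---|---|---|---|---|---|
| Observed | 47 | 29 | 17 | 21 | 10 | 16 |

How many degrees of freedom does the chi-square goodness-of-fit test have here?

There are k = 6 categories and 1 parameter estimated from the data, so df = 6 − 1 − 1 = 4.

4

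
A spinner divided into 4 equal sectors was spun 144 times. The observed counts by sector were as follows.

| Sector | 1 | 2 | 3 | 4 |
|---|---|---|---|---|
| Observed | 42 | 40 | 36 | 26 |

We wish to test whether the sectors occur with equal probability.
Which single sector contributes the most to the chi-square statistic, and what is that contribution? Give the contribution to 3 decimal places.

4, 2.778

Under H₀ each category has probability 1/4, so each expected count is 144/4 = 36.
1: (42 − 36)²/36 = 36/36 = 1.0000
2: (40 − 36)²/36 = 16/36 = 0.4444
3: (36 − 36)²/36 = 0/36 = 0.0000
4: (26 − 36)²/36 = 100/36 = 2.7778
The largest term is for 4: 2.778.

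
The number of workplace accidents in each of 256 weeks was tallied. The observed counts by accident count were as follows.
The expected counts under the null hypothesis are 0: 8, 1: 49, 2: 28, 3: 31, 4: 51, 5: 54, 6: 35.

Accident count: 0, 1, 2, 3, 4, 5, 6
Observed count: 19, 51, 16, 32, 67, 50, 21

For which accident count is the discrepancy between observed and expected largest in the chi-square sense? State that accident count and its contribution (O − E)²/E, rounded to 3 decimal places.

0, 15.125

cat         O        E   (O−E)²/E
0          19        8    15.1250
1          51       49     0.0816
2          16       28     5.1429
3          32       31     0.0323
4          67       51     5.0196
5          50       54     0.2963
6          21       35     5.6000
The largest term is for 0: 15.125.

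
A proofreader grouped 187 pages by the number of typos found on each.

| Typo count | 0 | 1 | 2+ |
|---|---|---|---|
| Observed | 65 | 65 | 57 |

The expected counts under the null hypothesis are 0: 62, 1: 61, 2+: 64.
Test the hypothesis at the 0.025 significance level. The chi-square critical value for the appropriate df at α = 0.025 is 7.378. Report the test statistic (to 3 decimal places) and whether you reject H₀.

1.173; do not reject

0: (65 − 62)²/62 = 9/62 = 0.1452
1: (65 − 61)²/61 = 16/61 = 0.2623
2+: (57 − 64)²/64 = 49/64 = 0.7656
Sum = 1.173
df = 2. Since 1.173 < 7.378, we do not reject H₀.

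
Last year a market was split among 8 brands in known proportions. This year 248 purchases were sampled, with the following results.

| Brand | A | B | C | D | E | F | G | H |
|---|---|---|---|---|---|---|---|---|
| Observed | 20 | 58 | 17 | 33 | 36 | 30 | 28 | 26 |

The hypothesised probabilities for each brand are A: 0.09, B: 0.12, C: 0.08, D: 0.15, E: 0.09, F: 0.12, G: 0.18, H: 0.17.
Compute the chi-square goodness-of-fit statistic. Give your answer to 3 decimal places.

48.703

Expected counts E_i = n·p_i: 248×0.09 = 22.32, 248×0.12 = 29.76, 248×0.08 = 19.84, 248×0.15 = 37.2, 248×0.09 = 22.32, 248×0.12 = 29.76, 248×0.18 = 44.64, 248×0.17 = 42.16.
cat         O        E   (O−E)²/E
A          20    22.32     0.2411
B          58    29.76    26.7976
C          17    19.84     0.4065
D          33     37.2     0.4742
E          36    22.32     8.3845
F          30    29.76     0.0019
G          28    44.64     6.2027
H          26    42.16     6.1942
Sum = 48.703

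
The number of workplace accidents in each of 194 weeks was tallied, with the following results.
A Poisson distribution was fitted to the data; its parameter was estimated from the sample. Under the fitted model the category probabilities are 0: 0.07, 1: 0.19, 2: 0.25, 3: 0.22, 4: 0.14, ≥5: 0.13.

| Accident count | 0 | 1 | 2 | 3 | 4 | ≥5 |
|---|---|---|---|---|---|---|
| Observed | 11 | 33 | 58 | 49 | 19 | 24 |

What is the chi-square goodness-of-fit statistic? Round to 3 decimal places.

6.202

Expected counts E_i = n·p_i: 194×0.07 = 13.58, 194×0.19 = 36.86, 194×0.25 = 48.5, 194×0.22 = 42.68, 194×0.14 = 27.16, 194×0.13 = 25.22.
0: (11 − 13.58)²/13.58 = 6.6564/13.58 = 0.4902
1: (33 − 36.86)²/36.86 = 14.8996/36.86 = 0.4042
2: (58 − 48.5)²/48.5 = 90.25/48.5 = 1.8608
3: (49 − 42.68)²/42.68 = 39.9424/42.68 = 0.9359
4: (19 − 27.16)²/27.16 = 66.5856/27.16 = 2.4516
≥5: (24 − 25.22)²/25.22 = 1.4884/25.22 = 0.0590
Sum = 6.202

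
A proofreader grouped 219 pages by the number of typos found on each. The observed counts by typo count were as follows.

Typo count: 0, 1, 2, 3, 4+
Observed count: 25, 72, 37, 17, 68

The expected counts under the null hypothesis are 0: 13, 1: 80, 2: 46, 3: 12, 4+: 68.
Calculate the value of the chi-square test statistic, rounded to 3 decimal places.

15.721

0: (25 − 13)²/13 = 144/13 = 11.0769
1: (72 − 80)²/80 = 64/80 = 0.8000
2: (37 − 46)²/46 = 81/46 = 1.7609
3: (17 − 12)²/12 = 25/12 = 2.0833
4+: (68 − 68)²/68 = 0/68 = 0.0000
Sum = 15.721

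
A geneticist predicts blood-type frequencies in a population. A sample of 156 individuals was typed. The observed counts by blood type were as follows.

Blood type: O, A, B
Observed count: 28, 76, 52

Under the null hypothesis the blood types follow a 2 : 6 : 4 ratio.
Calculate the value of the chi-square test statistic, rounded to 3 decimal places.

0.205

Ratio total = 12. Expected counts: 156×2/12 = 26, 156×6/12 = 78, 156×4/12 = 52.
O: (28 − 26)²/26 = 4/26 = 0.1538
A: (76 − 78)²/78 = 4/78 = 0.0513
B: (52 − 52)²/52 = 0/52 = 0.0000
Sum = 0.205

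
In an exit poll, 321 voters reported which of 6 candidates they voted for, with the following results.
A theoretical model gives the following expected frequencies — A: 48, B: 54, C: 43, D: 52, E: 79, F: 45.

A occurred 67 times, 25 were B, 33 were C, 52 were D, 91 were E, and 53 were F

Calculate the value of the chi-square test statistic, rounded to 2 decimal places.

A: (67 − 48)²/48 = 361/48 = 7.521
B: (25 − 54)²/54 = 841/54 = 15.574
C: (33 − 43)²/43 = 100/43 = 2.326
D: (52 − 52)²/52 = 0/52 = 0.000
E: (91 − 79)²/79 = 144/79 = 1.823
F: (53 − 45)²/45 = 64/45 = 1.422
Sum = 28.67

28.67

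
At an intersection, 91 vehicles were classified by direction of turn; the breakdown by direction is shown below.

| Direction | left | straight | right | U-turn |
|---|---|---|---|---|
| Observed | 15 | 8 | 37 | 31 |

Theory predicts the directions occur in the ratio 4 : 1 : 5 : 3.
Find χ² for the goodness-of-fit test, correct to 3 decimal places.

Ratio total = 13. Expected counts: 91×4/13 = 28, 91×1/13 = 7, 91×5/13 = 35, 91×3/13 = 21.
cat           O        E   (O−E)²/E
left         15       28     6.0357
straight      8        7     0.1429
right        37       35     0.1143
U-turn       31       21     4.7619
Sum = 11.055

11.055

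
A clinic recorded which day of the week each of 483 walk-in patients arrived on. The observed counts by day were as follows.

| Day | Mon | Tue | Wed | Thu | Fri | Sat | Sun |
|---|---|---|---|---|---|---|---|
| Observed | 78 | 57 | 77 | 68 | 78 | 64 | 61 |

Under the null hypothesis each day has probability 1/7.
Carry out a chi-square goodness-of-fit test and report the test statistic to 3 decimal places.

Expected count for each of the 7 categories: 483/7 = 69.
Mon: (78 − 69)²/69 = 81/69 = 1.1739
Tue: (57 − 69)²/69 = 144/69 = 2.0870
Wed: (77 − 69)²/69 = 64/69 = 0.9275
Thu: (68 − 69)²/69 = 1/69 = 0.0145
Fri: (78 − 69)²/69 = 81/69 = 1.1739
Sat: (64 − 69)²/69 = 25/69 = 0.3623
Sun: (61 − 69)²/69 = 64/69 = 0.9275
Sum = 6.667

6.667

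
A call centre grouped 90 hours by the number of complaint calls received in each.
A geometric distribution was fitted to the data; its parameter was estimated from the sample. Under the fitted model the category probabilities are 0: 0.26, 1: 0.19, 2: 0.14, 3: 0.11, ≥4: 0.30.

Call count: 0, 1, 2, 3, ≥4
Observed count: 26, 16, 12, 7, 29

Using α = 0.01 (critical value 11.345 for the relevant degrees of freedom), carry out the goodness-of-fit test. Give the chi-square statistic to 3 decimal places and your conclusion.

1.386; do not reject

Expected counts E_i = n·p_i: 90×0.26 = 23.4, 90×0.19 = 17.1, 90×0.14 = 12.6, 90×0.11 = 9.9, 90×0.30 = 27.
χ² = (26−23.4)²/23.4 + (16−17.1)²/17.1 + (12−12.6)²/12.6 + (7−9.9)²/9.9 + (29−27)²/27
   = 0.2889 + 0.0708 + 0.0286 + 0.8495 + 0.1481
Sum = 1.386
df = 3. Since 1.386 < 11.345, we do not reject H₀.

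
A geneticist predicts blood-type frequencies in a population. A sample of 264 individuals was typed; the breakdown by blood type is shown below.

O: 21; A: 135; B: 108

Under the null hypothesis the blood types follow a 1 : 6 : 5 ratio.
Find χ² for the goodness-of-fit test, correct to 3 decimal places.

0.150

Ratio total = 12. Expected counts: 264×1/12 = 22, 264×6/12 = 132, 264×5/12 = 110.
O: (21 − 22)²/22 = 1/22 = 0.0455
A: (135 − 132)²/132 = 9/132 = 0.0682
B: (108 − 110)²/110 = 4/110 = 0.0364
Sum = 0.150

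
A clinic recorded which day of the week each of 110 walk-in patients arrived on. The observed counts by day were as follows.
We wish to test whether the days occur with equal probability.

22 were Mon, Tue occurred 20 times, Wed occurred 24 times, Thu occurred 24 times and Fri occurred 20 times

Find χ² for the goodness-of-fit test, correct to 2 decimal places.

Expected count for each of the 5 categories: 110/5 = 22.
χ² = (22−22)²/22 + (20−22)²/22 + (24−22)²/22 + (24−22)²/22 + (20−22)²/22
   = 0.000 + 0.182 + 0.182 + 0.182 + 0.182
Sum = 0.73

0.73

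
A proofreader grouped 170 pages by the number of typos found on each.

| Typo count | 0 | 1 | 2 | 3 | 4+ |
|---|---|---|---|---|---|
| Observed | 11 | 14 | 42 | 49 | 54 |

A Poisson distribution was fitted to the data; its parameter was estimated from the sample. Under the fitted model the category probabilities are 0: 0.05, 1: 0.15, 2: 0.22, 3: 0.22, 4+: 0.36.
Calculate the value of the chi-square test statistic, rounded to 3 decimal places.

Expected counts E_i = n·p_i: 170×0.05 = 8.5, 170×0.15 = 25.5, 170×0.22 = 37.4, 170×0.22 = 37.4, 170×0.36 = 61.2.
0: (11 − 8.5)²/8.5 = 6.25/8.5 = 0.7353
1: (14 − 25.5)²/25.5 = 132.25/25.5 = 5.1863
2: (42 − 37.4)²/37.4 = 21.16/37.4 = 0.5658
3: (49 − 37.4)²/37.4 = 134.56/37.4 = 3.5979
4+: (54 − 61.2)²/61.2 = 51.84/61.2 = 0.8471
Sum = 10.932

10.932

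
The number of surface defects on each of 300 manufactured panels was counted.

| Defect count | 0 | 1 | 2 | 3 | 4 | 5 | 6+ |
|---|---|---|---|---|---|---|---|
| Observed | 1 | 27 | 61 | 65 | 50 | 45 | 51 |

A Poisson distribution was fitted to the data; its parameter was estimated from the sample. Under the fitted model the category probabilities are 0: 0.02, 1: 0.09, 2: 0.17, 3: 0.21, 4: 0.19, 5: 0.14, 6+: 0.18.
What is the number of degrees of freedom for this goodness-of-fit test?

5

There are k = 7 categories and 1 parameter estimated from the data, so df = 7 − 1 − 1 = 5.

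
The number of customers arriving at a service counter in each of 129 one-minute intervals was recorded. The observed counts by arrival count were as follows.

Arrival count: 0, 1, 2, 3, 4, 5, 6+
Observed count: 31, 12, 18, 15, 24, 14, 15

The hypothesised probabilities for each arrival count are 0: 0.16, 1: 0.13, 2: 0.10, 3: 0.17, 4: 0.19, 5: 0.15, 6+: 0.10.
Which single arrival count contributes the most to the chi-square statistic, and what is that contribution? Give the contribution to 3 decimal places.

Expected counts E_i = n·p_i: 129×0.16 = 20.64, 129×0.13 = 16.77, 129×0.10 = 12.9, 129×0.17 = 21.93, 129×0.19 = 24.51, 129×0.15 = 19.35, 129×0.10 = 12.9.
0: (31 − 20.64)²/20.64 = 107.3296/20.64 = 5.2001
1: (12 − 16.77)²/16.77 = 22.7529/16.77 = 1.3568
2: (18 − 12.9)²/12.9 = 26.01/12.9 = 2.0163
3: (15 − 21.93)²/21.93 = 48.0249/21.93 = 2.1899
4: (24 − 24.51)²/24.51 = 0.2601/24.51 = 0.0106
5: (14 − 19.35)²/19.35 = 28.6225/19.35 = 1.4792
6+: (15 − 12.9)²/12.9 = 4.41/12.9 = 0.3419
The largest term is for 0: 5.200.

0, 5.200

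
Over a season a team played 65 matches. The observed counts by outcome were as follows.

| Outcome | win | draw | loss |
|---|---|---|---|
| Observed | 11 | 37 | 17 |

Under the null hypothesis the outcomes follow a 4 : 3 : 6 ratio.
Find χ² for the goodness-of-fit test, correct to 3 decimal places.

Ratio total = 13. Expected counts: 65×4/13 = 20, 65×3/13 = 15, 65×6/13 = 30.
χ² = (11−20)²/20 + (37−15)²/15 + (17−30)²/30
   = 4.0500 + 32.2667 + 5.6333
Sum = 41.950

41.950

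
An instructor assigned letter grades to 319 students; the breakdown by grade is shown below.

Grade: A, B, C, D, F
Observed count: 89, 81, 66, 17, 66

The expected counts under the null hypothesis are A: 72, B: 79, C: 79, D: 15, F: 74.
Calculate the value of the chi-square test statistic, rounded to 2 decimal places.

7.34

cat         O        E   (O−E)²/E
A          89       72      4.014
B          81       79      0.051
C          66       79      2.139
D          17       15      0.267
F          66       74      0.865
Sum = 7.34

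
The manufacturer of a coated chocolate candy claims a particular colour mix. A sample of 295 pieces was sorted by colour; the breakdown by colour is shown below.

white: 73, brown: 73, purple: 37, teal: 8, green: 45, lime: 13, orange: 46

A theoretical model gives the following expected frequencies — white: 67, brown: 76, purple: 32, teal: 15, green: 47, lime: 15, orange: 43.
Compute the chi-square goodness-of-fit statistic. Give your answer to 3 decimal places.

χ² = (73−67)²/67 + (73−76)²/76 + (37−32)²/32 + (8−15)²/15 + (45−47)²/47 + (13−15)²/15 + (46−43)²/43
   = 0.5373 + 0.1184 + 0.7813 + 3.2667 + 0.0851 + 0.2667 + 0.2093
Sum = 5.265

5.265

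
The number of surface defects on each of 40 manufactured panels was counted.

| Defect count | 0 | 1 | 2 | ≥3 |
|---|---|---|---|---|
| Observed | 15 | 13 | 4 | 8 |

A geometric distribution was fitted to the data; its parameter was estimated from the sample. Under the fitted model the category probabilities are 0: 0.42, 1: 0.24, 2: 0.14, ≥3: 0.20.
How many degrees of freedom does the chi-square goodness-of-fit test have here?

2

There are k = 4 categories and 1 parameter estimated from the data, so df = 4 − 1 − 1 = 2.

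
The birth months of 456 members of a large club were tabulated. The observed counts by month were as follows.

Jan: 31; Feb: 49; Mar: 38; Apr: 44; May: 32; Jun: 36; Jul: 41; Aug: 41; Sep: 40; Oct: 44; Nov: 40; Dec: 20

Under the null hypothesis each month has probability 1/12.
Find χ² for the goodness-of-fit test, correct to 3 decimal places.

Under H₀ each category has probability 1/12, so each expected count is 456/12 = 38.
cat         O        E   (O−E)²/E
Jan        31       38     1.2895
Feb        49       38     3.1842
Mar        38       38     0.0000
Apr        44       38     0.9474
May        32       38     0.9474
Jun        36       38     0.1053
Jul        41       38     0.2368
Aug        41       38     0.2368
Sep        40       38     0.1053
Oct        44       38     0.9474
Nov        40       38     0.1053
Dec        20       38     8.5263
Sum = 16.632

16.632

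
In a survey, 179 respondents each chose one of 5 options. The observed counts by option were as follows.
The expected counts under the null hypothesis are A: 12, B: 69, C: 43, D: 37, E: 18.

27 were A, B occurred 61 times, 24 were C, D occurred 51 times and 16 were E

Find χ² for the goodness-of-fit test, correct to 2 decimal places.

33.59

A: (27 − 12)²/12 = 225/12 = 18.750
B: (61 − 69)²/69 = 64/69 = 0.928
C: (24 − 43)²/43 = 361/43 = 8.395
D: (51 − 37)²/37 = 196/37 = 5.297
E: (16 − 18)²/18 = 4/18 = 0.222
Sum = 33.59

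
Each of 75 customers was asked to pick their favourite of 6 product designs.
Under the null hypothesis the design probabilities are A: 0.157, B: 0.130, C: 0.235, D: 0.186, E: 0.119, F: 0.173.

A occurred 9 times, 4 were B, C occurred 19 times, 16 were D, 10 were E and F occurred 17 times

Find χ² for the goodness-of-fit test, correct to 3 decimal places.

5.832

Expected counts E_i = n·p_i: 75×0.157 = 11.775, 75×0.130 = 9.75, 75×0.235 = 17.625, 75×0.186 = 13.95, 75×0.119 = 8.925, 75×0.173 = 12.975.
χ² = (9−11.775)²/11.775 + (4−9.75)²/9.75 + (19−17.625)²/17.625 + (16−13.95)²/13.95 + (10−8.925)²/8.925 + (17−12.975)²/12.975
   = 0.6540 + 3.3910 + 0.1073 + 0.3013 + 0.1295 + 1.2486
Sum = 5.832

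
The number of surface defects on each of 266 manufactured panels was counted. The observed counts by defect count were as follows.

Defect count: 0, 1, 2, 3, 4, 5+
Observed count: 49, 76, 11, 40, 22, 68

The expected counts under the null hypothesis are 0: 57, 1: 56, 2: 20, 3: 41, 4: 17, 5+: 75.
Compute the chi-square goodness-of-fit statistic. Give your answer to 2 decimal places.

14.46

cat         O        E   (O−E)²/E
0          49       57      1.123
1          76       56      7.143
2          11       20      4.050
3          40       41      0.024
4          22       17      1.471
5+         68       75      0.653
Sum = 14.46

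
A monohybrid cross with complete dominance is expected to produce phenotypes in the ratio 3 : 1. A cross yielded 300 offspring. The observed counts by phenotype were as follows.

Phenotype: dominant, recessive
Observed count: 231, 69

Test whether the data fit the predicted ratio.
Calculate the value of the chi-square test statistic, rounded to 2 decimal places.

Ratio total = 4. Expected counts: 300×3/4 = 225, 300×1/4 = 75.
cat            O        E   (O−E)²/E
dominant     231      225      0.160
recessive     69       75      0.480
Sum = 0.64

0.64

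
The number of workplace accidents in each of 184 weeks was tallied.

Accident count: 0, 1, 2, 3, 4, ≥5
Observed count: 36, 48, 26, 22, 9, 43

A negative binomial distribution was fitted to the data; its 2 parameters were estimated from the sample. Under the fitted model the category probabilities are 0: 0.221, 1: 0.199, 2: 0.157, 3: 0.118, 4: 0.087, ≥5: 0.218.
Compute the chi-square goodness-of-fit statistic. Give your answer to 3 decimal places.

Expected counts E_i = n·p_i: 184×0.221 = 40.664, 184×0.199 = 36.616, 184×0.157 = 28.888, 184×0.118 = 21.712, 184×0.087 = 16.008, 184×0.218 = 40.112.
cat         O        E   (O−E)²/E
0          36   40.664     0.5349
1          48   36.616     3.5393
2          26   28.888     0.2887
3          22   21.712     0.0038
4           9   16.008     3.0680
≥5         43   40.112     0.2079
Sum = 7.643

7.643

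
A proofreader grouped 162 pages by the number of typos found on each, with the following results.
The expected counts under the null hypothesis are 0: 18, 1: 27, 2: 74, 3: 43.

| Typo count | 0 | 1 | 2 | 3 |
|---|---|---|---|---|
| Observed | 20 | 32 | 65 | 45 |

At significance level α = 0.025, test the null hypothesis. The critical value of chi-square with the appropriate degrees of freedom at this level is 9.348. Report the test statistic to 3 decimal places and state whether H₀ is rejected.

0: (20 − 18)²/18 = 4/18 = 0.2222
1: (32 − 27)²/27 = 25/27 = 0.9259
2: (65 − 74)²/74 = 81/74 = 1.0946
3: (45 − 43)²/43 = 4/43 = 0.0930
Sum = 2.336
df = 3. Since 2.336 < 9.348, we do not reject H₀.

2.336; do not reject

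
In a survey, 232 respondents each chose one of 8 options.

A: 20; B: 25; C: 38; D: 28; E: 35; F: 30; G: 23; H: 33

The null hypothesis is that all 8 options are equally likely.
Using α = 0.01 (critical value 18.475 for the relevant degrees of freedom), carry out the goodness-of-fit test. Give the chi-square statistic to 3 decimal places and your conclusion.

9.241; do not reject

Expected count for each of the 8 categories: 232/8 = 29.
A: (20 − 29)²/29 = 81/29 = 2.7931
B: (25 − 29)²/29 = 16/29 = 0.5517
C: (38 − 29)²/29 = 81/29 = 2.7931
D: (28 − 29)²/29 = 1/29 = 0.0345
E: (35 − 29)²/29 = 36/29 = 1.2414
F: (30 − 29)²/29 = 1/29 = 0.0345
G: (23 − 29)²/29 = 36/29 = 1.2414
H: (33 − 29)²/29 = 16/29 = 0.5517
Sum = 9.241
df = 7. Since 9.241 < 18.475, we do not reject H₀.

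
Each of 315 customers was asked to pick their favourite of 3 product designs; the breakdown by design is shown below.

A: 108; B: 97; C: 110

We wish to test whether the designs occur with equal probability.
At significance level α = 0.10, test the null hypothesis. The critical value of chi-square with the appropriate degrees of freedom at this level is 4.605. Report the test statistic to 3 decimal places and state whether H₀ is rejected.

0.933; do not reject

Expected count for each of the 3 categories: 315/3 = 105.
A: (108 − 105)²/105 = 9/105 = 0.0857
B: (97 − 105)²/105 = 64/105 = 0.6095
C: (110 − 105)²/105 = 25/105 = 0.2381
Sum = 0.933
df = 2. Since 0.933 < 4.605, we do not reject H₀.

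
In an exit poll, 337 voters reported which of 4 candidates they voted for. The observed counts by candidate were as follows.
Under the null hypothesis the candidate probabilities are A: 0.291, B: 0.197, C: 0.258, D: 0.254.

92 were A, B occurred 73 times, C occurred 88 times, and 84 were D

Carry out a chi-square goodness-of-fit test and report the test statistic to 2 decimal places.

1.08

Expected counts E_i = n·p_i: 337×0.291 = 98.067, 337×0.197 = 66.389, 337×0.258 = 86.946, 337×0.254 = 85.598.
cat         O        E   (O−E)²/E
A          92   98.067      0.375
B          73   66.389      0.658
C          88   86.946      0.013
D          84   85.598      0.030
Sum = 1.08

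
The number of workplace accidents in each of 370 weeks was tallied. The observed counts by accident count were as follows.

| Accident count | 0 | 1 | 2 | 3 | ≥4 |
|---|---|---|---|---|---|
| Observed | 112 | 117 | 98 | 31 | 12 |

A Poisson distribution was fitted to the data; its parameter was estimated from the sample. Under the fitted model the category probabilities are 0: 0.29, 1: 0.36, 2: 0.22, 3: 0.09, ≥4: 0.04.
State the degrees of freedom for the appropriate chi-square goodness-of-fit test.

There are k = 5 categories and 1 parameter estimated from the data, so df = 5 − 1 − 1 = 3.

3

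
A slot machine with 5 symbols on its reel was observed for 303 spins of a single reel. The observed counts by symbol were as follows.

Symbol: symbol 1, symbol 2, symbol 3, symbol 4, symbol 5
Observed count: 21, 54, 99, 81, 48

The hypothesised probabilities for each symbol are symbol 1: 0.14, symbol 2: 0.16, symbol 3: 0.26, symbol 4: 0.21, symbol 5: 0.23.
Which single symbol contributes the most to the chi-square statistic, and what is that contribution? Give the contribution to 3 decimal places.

symbol 1, 10.816

Expected counts E_i = n·p_i: 303×0.14 = 42.42, 303×0.16 = 48.48, 303×0.26 = 78.78, 303×0.21 = 63.63, 303×0.23 = 69.69.
χ² = (21−42.42)²/42.42 + (54−48.48)²/48.48 + (99−78.78)²/78.78 + (81−63.63)²/63.63 + (48−69.69)²/69.69
   = 10.8160 + 0.6285 + 5.1897 + 4.7417 + 6.7507
The largest term is for symbol 1: 10.816.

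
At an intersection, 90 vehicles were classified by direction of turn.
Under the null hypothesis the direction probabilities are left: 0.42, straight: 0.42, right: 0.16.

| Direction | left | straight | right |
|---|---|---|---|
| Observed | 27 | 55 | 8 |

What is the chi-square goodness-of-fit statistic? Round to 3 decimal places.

13.757

Expected counts E_i = n·p_i: 90×0.42 = 37.8, 90×0.42 = 37.8, 90×0.16 = 14.4.
χ² = (27−37.8)²/37.8 + (55−37.8)²/37.8 + (8−14.4)²/14.4
   = 3.0857 + 7.8265 + 2.8444
Sum = 13.757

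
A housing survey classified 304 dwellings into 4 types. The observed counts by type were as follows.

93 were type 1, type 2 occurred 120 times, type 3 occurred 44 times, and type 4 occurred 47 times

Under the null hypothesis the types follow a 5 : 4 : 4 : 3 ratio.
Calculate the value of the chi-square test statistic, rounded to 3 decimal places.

Ratio total = 16. Expected counts: 304×5/16 = 95, 304×4/16 = 76, 304×4/16 = 76, 304×3/16 = 57.
χ² = (93−95)²/95 + (120−76)²/76 + (44−76)²/76 + (47−57)²/57
   = 0.0421 + 25.4737 + 13.4737 + 1.7544
Sum = 40.744

40.744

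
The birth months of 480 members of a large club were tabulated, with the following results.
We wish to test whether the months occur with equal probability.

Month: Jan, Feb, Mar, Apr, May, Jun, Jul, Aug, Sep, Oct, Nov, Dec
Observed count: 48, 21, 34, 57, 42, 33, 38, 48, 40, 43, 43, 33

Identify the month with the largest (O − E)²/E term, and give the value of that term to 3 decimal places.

Expected count for each of the 12 categories: 480/12 = 40.
cat         O        E   (O−E)²/E
Jan        48       40     1.6000
Feb        21       40     9.0250
Mar        34       40     0.9000
Apr        57       40     7.2250
May        42       40     0.1000
Jun        33       40     1.2250
Jul        38       40     0.1000
Aug        48       40     1.6000
Sep        40       40     0.0000
Oct        43       40     0.2250
Nov        43       40     0.2250
Dec        33       40     1.2250
The largest term is for Feb: 9.025.

Feb, 9.025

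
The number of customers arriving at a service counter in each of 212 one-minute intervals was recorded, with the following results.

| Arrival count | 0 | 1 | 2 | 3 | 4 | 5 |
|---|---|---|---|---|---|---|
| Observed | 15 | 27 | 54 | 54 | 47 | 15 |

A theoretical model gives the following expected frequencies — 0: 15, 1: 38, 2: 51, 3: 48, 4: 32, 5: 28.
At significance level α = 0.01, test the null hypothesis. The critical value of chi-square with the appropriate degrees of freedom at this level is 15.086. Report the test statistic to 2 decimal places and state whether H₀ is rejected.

χ² = (15−15)²/15 + (27−38)²/38 + (54−51)²/51 + (54−48)²/48 + (47−32)²/32 + (15−28)²/28
   = 0.000 + 3.184 + 0.176 + 0.750 + 7.031 + 6.036
Sum = 17.18
df = 5. Since 17.18 > 15.086, we reject H₀.

17.18; reject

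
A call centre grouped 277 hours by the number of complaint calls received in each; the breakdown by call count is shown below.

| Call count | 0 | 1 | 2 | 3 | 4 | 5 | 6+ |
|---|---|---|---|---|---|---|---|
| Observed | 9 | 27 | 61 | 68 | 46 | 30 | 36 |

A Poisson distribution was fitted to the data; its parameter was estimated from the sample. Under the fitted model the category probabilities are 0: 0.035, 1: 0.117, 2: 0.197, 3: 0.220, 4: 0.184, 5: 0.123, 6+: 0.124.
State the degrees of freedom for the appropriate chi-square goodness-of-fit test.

5

There are k = 7 categories and 1 parameter estimated from the data, so df = 7 − 1 − 1 = 5.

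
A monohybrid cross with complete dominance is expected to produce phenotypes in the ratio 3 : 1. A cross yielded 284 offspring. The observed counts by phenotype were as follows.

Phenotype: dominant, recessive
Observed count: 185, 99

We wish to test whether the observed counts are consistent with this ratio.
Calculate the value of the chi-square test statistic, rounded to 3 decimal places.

Ratio total = 4. Expected counts: 284×3/4 = 213, 284×1/4 = 71.
χ² = (185−213)²/213 + (99−71)²/71
   = 3.6808 + 11.0423
Sum = 14.723

14.723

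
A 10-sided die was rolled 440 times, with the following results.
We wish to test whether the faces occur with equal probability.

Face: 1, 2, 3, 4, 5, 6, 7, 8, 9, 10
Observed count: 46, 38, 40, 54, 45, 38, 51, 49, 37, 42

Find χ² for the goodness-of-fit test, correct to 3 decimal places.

7.273

Expected count for each of the 10 categories: 440/10 = 44.
cat         O        E   (O−E)²/E
1          46       44     0.0909
2          38       44     0.8182
3          40       44     0.3636
4          54       44     2.2727
5          45       44     0.0227
6          38       44     0.8182
7          51       44     1.1136
8          49       44     0.5682
9          37       44     1.1136
10         42       44     0.0909
Sum = 7.273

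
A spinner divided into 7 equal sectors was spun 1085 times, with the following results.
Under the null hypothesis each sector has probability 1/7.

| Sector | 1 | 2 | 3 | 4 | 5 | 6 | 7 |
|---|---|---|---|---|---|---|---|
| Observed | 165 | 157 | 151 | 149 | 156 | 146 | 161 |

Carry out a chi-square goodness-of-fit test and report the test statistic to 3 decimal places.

1.768

Expected count for each of the 7 categories: 1085/7 = 155.
χ² = (165−155)²/155 + (157−155)²/155 + (151−155)²/155 + (149−155)²/155 + (156−155)²/155 + (146−155)²/155 + (161−155)²/155
   = 0.6452 + 0.0258 + 0.1032 + 0.2323 + 0.0065 + 0.5226 + 0.2323
Sum = 1.768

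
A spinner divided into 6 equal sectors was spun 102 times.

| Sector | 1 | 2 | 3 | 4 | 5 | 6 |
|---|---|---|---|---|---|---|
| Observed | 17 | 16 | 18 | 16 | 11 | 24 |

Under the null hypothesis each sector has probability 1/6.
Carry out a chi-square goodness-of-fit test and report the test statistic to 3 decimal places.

Expected count for each of the 6 categories: 102/6 = 17.
χ² = (17−17)²/17 + (16−17)²/17 + (18−17)²/17 + (16−17)²/17 + (11−17)²/17 + (24−17)²/17
   = 0.0000 + 0.0588 + 0.0588 + 0.0588 + 2.1176 + 2.8824
Sum = 5.176

5.176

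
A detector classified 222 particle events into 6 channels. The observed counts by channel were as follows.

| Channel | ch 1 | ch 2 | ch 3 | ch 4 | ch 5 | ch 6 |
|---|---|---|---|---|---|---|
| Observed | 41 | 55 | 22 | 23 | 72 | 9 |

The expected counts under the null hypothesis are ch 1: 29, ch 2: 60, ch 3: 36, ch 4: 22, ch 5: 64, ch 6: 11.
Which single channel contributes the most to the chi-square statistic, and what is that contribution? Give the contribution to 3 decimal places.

cat         O        E   (O−E)²/E
ch 1       41       29     4.9655
ch 2       55       60     0.4167
ch 3       22       36     5.4444
ch 4       23       22     0.0455
ch 5       72       64     1.0000
ch 6        9       11     0.3636
The largest term is for ch 3: 5.444.

ch 3, 5.444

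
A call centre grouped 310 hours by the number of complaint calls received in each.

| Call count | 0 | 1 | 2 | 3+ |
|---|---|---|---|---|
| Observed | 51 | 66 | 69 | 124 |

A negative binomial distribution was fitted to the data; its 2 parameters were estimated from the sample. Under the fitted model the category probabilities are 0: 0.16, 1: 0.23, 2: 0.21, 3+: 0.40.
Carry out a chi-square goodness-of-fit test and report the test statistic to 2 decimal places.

0.67

Expected counts E_i = n·p_i: 310×0.16 = 49.6, 310×0.23 = 71.3, 310×0.21 = 65.1, 310×0.40 = 124.
χ² = (51−49.6)²/49.6 + (66−71.3)²/71.3 + (69−65.1)²/65.1 + (124−124)²/124
   = 0.040 + 0.394 + 0.234 + 0.000
Sum = 0.67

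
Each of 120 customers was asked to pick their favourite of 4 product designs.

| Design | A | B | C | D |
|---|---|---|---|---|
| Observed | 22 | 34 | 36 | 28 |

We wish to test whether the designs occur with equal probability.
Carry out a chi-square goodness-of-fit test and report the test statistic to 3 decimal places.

4.000

Expected count for each of the 4 categories: 120/4 = 30.
cat         O        E   (O−E)²/E
A          22       30     2.1333
B          34       30     0.5333
C          36       30     1.2000
D          28       30     0.1333
Sum = 4.000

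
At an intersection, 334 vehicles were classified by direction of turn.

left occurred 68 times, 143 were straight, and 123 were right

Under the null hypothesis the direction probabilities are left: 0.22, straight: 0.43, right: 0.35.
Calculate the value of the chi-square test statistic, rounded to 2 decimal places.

Expected counts E_i = n·p_i: 334×0.22 = 73.48, 334×0.43 = 143.62, 334×0.35 = 116.9.
left: (68 − 73.48)²/73.48 = 30.0304/73.48 = 0.409
straight: (143 − 143.62)²/143.62 = 0.3844/143.62 = 0.003
right: (123 − 116.9)²/116.9 = 37.21/116.9 = 0.318
Sum = 0.73

0.73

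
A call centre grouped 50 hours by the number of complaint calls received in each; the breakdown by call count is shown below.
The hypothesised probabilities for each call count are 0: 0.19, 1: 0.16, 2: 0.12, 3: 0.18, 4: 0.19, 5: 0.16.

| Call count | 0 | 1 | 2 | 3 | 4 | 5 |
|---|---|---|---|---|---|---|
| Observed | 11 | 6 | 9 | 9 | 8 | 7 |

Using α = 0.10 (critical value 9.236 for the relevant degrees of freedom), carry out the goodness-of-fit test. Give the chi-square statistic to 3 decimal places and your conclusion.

Expected counts E_i = n·p_i: 50×0.19 = 9.5, 50×0.16 = 8, 50×0.12 = 6, 50×0.18 = 9, 50×0.19 = 9.5, 50×0.16 = 8.
cat         O        E   (O−E)²/E
0          11      9.5     0.2368
1           6        8     0.5000
2           9        6     1.5000
3           9        9     0.0000
4           8      9.5     0.2368
5           7        8     0.1250
Sum = 2.599
df = 5. Since 2.599 < 9.236, we do not reject H₀.

2.599; do not reject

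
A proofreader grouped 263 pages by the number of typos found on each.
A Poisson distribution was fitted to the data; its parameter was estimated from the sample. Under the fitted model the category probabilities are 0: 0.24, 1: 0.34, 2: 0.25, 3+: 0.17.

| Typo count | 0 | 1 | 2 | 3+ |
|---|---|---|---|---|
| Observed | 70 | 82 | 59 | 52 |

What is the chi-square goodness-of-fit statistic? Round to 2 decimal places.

3.25

Expected counts E_i = n·p_i: 263×0.24 = 63.12, 263×0.34 = 89.42, 263×0.25 = 65.75, 263×0.17 = 44.71.
0: (70 − 63.12)²/63.12 = 47.3344/63.12 = 0.750
1: (82 − 89.42)²/89.42 = 55.0564/89.42 = 0.616
2: (59 − 65.75)²/65.75 = 45.5625/65.75 = 0.693
3+: (52 − 44.71)²/44.71 = 53.1441/44.71 = 1.189
Sum = 3.25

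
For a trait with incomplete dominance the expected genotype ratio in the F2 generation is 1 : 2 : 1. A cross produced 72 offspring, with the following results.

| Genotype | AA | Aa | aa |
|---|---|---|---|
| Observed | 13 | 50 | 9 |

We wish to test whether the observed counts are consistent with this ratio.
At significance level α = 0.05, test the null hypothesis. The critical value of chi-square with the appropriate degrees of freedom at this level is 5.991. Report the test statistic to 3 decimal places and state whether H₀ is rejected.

11.333; reject

Ratio total = 4. Expected counts: 72×1/4 = 18, 72×2/4 = 36, 72×1/4 = 18.
χ² = (13−18)²/18 + (50−36)²/36 + (9−18)²/18
   = 1.3889 + 5.4444 + 4.5000
Sum = 11.333
df = 2. Since 11.333 > 5.991, we reject H₀.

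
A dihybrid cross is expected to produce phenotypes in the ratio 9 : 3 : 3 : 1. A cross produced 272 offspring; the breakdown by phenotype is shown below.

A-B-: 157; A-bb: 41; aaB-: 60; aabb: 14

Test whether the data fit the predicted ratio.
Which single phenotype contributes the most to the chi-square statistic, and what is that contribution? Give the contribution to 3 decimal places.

A-bb, 1.961

Ratio total = 16. Expected counts: 272×9/16 = 153, 272×3/16 = 51, 272×3/16 = 51, 272×1/16 = 17.
χ² = (157−153)²/153 + (41−51)²/51 + (60−51)²/51 + (14−17)²/17
   = 0.1046 + 1.9608 + 1.5882 + 0.5294
The largest term is for A-bb: 1.961.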